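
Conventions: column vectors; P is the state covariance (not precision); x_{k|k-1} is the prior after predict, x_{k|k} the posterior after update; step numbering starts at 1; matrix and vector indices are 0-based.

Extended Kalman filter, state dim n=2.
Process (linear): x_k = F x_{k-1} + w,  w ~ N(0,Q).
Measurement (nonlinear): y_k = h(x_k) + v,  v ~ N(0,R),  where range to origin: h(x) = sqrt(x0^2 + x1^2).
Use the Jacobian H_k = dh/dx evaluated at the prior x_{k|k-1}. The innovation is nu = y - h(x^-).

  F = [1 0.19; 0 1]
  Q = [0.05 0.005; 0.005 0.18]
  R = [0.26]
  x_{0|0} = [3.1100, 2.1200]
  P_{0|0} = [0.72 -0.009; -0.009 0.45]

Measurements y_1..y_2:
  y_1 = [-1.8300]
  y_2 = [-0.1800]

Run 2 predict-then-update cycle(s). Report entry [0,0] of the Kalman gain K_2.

step 1: x^-=[3.5128, 2.1200]  P^-=[0.7828 0.0815; 0.0815 0.6300]  H_jac=[0.8562 0.5167]  S=[1.0741]  K=[0.6632; 0.3680]  nu=[-5.9329]  x^+=[-0.4218, -0.0634]  P^+=[0.3104 -0.1807; -0.1807 0.4845]
step 2: x^-=[-0.4338, -0.0634]  P^-=[0.3093 -0.0836; -0.0836 0.6645]  H_jac=[-0.9895 -0.1447]  S=[0.5528]  K=[-0.5317; -0.0243]  nu=[-0.6185]  x^+=[-0.1050, -0.0484]  P^+=[0.1530 -0.0907; -0.0907 0.6642]

K[0,0] = -0.5317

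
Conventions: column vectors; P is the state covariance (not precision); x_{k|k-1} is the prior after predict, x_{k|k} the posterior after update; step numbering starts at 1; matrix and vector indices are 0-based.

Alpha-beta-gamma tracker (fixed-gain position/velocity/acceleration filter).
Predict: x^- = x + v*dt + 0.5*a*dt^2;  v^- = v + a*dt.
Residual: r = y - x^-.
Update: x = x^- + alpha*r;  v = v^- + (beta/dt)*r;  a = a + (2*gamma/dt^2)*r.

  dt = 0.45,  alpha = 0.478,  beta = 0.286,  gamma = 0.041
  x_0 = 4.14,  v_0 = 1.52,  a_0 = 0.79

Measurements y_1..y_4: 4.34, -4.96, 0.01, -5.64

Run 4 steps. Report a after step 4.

step 1: x_pred=4.9040  r=-0.5640  x^+=4.6344  v^+=1.5171  a^+=0.5616
step 2: x_pred=5.3739  r=-10.3339  x^+=0.4343  v^+=-4.7980  a^+=-3.6230
step 3: x_pred=-2.0916  r=2.1016  x^+=-1.0870  v^+=-5.0927  a^+=-2.7720
step 4: x_pred=-3.6594  r=-1.9806  x^+=-4.6061  v^+=-7.5988  a^+=-3.5740

a_post = -3.5740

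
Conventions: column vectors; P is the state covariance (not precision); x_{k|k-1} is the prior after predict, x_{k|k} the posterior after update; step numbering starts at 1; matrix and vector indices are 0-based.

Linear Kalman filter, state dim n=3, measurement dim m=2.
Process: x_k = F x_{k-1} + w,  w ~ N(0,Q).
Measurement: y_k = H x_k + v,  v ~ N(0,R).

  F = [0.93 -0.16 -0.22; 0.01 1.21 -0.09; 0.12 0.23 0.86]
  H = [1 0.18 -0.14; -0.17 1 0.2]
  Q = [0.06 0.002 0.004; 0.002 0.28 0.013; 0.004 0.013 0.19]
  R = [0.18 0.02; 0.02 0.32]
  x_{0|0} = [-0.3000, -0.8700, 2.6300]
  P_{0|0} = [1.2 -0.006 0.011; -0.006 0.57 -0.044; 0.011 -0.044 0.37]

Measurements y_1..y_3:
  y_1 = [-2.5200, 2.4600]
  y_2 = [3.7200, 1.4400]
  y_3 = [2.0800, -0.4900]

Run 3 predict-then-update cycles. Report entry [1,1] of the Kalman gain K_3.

step 1: x^-=[-0.7184, -1.2924, 2.0257]  P^-=[1.1246 -0.0865 0.0626; -0.0865 1.1271 0.0986; 0.0626 0.0986 0.4956]  S=[1.2972 -0.0623; -0.0623 1.5640]  K=[0.8417 -0.1360; 0.1150 0.7472; 0.0142 0.1202]  nu=[-1.2854, 3.2251]  x^+=[-2.2389, 0.9697, 2.3952]  P^+=[0.1625 -0.0148 0.0788; -0.0148 0.2474 -0.0424; 0.0788 -0.0424 0.4730]
step 2: x^-=[-2.7643, 0.9354, 2.0142]  P^-=[0.1989 -0.0478 -0.0104; -0.0478 0.6548 -0.0002; -0.0104 -0.0002 0.5539]  S=[0.3967 0.0399; 0.0399 1.0195]  K=[0.4936 -0.1014; 0.1118 0.6458; -0.2338 0.1193]  nu=[6.5979, -0.3682]  x^+=[0.5300, 1.4351, 0.4278]  P^+=[0.0958 -0.0152 0.0444; -0.0152 0.2189 -0.0629; 0.0444 -0.0629 0.5199]
step 3: x^-=[0.1691, 1.7033, 0.7616]  P^-=[0.1555 -0.0342 -0.0485; -0.0342 0.6179 -0.0327; -0.0485 -0.0327 0.5709]  S=[0.3696 0.0482; 0.0482 0.9671]  K=[0.4347 -0.0944; 0.1384 0.6313; -0.3779 0.1116]  nu=[1.7109, -2.3168]  x^+=[1.1316, 0.4775, -0.1435]  P^+=[0.0810 -0.0114 0.0184; -0.0114 0.2170 -0.0708; 0.0184 -0.0708 0.5102]

K[1,1] = 0.6313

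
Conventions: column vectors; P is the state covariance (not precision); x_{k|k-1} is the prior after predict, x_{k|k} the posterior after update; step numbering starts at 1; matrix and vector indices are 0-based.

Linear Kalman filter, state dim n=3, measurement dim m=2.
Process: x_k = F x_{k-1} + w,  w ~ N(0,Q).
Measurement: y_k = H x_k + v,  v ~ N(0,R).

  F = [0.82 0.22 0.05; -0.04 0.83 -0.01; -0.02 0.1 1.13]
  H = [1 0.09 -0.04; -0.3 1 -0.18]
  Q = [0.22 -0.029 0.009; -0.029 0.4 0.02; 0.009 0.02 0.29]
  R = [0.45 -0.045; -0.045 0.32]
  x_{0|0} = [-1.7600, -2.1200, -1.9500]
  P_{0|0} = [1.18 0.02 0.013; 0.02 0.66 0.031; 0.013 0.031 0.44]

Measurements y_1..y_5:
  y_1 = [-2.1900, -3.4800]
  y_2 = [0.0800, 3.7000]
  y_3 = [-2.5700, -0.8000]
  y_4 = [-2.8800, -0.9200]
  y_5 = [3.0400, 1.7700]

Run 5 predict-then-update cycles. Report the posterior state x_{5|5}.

step 1: x^-=[-2.0071, -1.6697, -2.3803]  P^-=[1.0554 0.0671 0.0505; 0.0671 0.8548 0.0988; 0.0505 0.0988 0.8652]  S=[1.5211 -0.2272; -0.2272 1.2274]  K=[0.6840 -0.0841; 0.1970 0.7020; 0.0077 -0.0573]  nu=[-0.1278, -2.8409]  x^+=[-1.8557, -3.6891, -2.2185]  P^+=[0.3091 0.0400 0.0275; 0.0400 0.2538 0.1445; 0.0275 0.1445 0.8609]
step 2: x^-=[-2.4442, -2.9655, -2.8387]  P^-=[0.4621 0.0390 0.1233; 0.0390 0.5704 0.1649; 0.1233 0.1649 1.4232]  S=[0.9150 -0.1141; -0.1141 0.9086]  K=[0.4945 -0.0720; 0.1667 0.6031; 0.0723 -0.1321]  nu=[2.6775, 5.4213]  x^+=[-1.5103, 0.7506, -3.3610]  P^+=[0.2255 0.0357 0.0739; 0.0357 0.2374 0.2287; 0.0739 0.2287 1.4004]
step 3: x^-=[-1.2413, 0.7170, -3.6927]  P^-=[0.4106 0.0385 0.2189; 0.0385 0.5579 0.2343; 0.2189 0.2343 2.1289]  S=[0.8562 -0.1152; -0.1152 0.9001]  K=[0.4628 -0.0787; 0.1709 0.5821; 0.1513 -0.2190]  nu=[-1.5409, -2.5541]  x^+=[-1.7534, -1.0329, -3.3664]  P^+=[0.2133 0.0414 0.1303; 0.0414 0.2509 0.3327; 0.1303 0.3327 2.0585]
step 4: x^-=[-1.8334, -0.7535, -3.8723]  P^-=[0.4136 0.0484 0.3356; 0.0484 0.5652 0.3227; 0.3356 0.3227 2.9902]  S=[0.8526 -0.1241; -0.1241 0.9104]  K=[0.4620 -0.0865; 0.1837 0.5662; 0.2416 -0.3143]  nu=[-1.1337, -1.4135]  x^+=[-2.2348, -1.7621, -3.7019]  P^+=[0.2150 0.0511 0.1950; 0.0511 0.2705 0.4567; 0.1950 0.4567 2.8316]
step 5: x^-=[-2.4053, -1.3361, -4.3147]  P^-=[0.4292 0.0622 0.4717; 0.0622 0.5761 0.4287; 0.4717 0.4287 4.0027]  S=[0.8606 -0.1359; -0.1359 0.9237]  K=[0.4683 -0.0951; 0.1993 0.5493; 0.3408 -0.4189]  nu=[5.3929, 1.6079]  x^+=[-0.0328, 0.6221, -3.1506]  P^+=[0.2200 0.0625 0.2665; 0.0625 0.2930 0.5969; 0.2665 0.5969 3.7018]

x_post = [-0.0328, 0.6221, -3.1506]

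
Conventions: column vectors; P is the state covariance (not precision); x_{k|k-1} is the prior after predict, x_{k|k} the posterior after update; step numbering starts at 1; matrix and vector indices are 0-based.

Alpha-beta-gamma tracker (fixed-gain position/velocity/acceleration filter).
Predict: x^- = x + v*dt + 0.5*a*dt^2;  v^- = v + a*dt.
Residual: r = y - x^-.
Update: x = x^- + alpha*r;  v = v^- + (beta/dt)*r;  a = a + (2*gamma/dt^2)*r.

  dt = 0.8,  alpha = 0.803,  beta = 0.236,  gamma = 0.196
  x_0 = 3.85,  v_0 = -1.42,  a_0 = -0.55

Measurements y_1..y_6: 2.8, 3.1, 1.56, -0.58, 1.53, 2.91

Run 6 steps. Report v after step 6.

step 1: x_pred=2.5380  r=0.2620  x^+=2.7484  v^+=-1.7827  a^+=-0.3895
step 2: x_pred=1.1976  r=1.9024  x^+=2.7252  v^+=-1.5331  a^+=0.7757
step 3: x_pred=1.7470  r=-0.1870  x^+=1.5968  v^+=-0.9677  a^+=0.6612
step 4: x_pred=1.0343  r=-1.6143  x^+=-0.2620  v^+=-0.9149  a^+=-0.3275
step 5: x_pred=-1.0988  r=2.6288  x^+=1.0121  v^+=-0.4015  a^+=1.2826
step 6: x_pred=1.1014  r=1.8086  x^+=2.5537  v^+=1.1581  a^+=2.3904

v_post = 1.1581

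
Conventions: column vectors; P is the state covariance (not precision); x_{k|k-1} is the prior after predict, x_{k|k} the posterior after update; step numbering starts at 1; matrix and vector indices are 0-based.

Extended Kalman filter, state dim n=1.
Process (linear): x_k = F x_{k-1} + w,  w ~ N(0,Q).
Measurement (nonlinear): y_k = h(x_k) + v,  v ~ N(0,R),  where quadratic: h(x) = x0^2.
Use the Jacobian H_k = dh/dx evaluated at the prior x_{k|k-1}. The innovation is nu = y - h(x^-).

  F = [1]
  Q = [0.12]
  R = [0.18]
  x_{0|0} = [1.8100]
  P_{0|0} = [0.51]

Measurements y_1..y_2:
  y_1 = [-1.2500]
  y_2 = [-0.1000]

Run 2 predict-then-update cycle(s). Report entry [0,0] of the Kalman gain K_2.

step 1: x^-=[1.8100]  P^-=[0.6300]  H_jac=[3.6200]  S=[8.4358]  K=[0.2703]  nu=[-4.5261]  x^+=[0.5864]  P^+=[0.0134]
step 2: x^-=[0.5864]  P^-=[0.1334]  H_jac=[1.1727]  S=[0.3635]  K=[0.4305]  nu=[-0.4438]  x^+=[0.3953]  P^+=[0.0661]

K[0,0] = 0.4305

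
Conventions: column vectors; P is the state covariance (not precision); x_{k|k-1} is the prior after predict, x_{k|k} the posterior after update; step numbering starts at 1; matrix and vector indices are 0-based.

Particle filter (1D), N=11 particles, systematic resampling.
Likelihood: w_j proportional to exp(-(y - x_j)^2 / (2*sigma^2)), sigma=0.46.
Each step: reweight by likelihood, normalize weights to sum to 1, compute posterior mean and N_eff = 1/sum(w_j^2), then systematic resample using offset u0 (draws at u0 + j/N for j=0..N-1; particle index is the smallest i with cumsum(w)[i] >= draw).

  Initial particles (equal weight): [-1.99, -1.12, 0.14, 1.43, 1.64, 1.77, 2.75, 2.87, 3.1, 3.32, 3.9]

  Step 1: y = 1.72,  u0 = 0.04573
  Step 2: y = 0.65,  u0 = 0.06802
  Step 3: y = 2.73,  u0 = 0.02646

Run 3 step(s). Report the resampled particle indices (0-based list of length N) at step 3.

step 1: w=[0.0000, 0.0000, 0.0009, 0.2788, 0.3350, 0.3381, 0.0277, 0.0149, 0.0038, 0.0008, 0.0000]  mean=1.6800  Neff=3.2763  idx=[3, 3, 3, 4, 4, 4, 4, 5, 5, 5, 6]
step 2: w=[0.1882, 0.1882, 0.1882, 0.0782, 0.0782, 0.0782, 0.0782, 0.0409, 0.0409, 0.0409, 0.0000]  mean=1.5374  Neff=7.3687  idx=[0, 0, 1, 1, 2, 2, 3, 4, 5, 7, 9]
step 3: w=[0.0356, 0.0356, 0.0356, 0.0356, 0.0356, 0.0356, 0.1165, 0.1165, 0.1165, 0.2186, 0.2186]  mean=1.6520  Neff=6.9517  idx=[0, 3, 5, 6, 7, 8, 9, 9, 9, 10, 10]

resampled_idx = [0, 3, 5, 6, 7, 8, 9, 9, 9, 10, 10]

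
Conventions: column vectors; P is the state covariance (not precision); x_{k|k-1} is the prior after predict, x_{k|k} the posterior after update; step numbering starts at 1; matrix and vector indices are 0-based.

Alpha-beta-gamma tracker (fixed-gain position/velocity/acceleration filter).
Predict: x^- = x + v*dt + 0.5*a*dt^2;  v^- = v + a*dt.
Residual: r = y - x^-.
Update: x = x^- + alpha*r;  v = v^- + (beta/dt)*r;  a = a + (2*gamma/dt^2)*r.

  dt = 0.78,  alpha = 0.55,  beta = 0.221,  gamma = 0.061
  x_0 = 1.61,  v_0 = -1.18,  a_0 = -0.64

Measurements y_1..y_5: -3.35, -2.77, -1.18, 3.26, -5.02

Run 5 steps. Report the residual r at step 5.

step 1: x_pred=0.4949  r=-3.8449  x^+=-1.6198  v^+=-2.7686  a^+=-1.4110
step 2: x_pred=-4.2085  r=1.4385  x^+=-3.4173  v^+=-3.4616  a^+=-1.1225
step 3: x_pred=-6.4589  r=5.2789  x^+=-3.5555  v^+=-2.8415  a^+=-0.0640
step 4: x_pred=-5.7913  r=9.0513  x^+=-0.8131  v^+=-0.3269  a^+=1.7510
step 5: x_pred=-0.5354  r=-4.4846  x^+=-3.0019  v^+=-0.2317  a^+=0.8518

resid = -4.4846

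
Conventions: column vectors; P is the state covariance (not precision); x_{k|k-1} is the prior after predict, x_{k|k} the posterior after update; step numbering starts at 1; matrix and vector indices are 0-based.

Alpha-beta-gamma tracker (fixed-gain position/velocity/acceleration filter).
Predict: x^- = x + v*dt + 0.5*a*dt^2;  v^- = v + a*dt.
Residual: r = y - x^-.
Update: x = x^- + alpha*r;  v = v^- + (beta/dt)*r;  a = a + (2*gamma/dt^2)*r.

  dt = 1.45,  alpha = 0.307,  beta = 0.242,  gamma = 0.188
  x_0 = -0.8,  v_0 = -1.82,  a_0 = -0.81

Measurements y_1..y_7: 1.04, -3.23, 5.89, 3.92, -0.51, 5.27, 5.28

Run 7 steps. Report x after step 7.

step 1: x_pred=-4.2905  r=5.3305  x^+=-2.6540  v^+=-2.1049  a^+=0.1433
step 2: x_pred=-5.5555  r=2.3255  x^+=-4.8415  v^+=-1.5090  a^+=0.5592
step 3: x_pred=-6.4418  r=12.3318  x^+=-2.6559  v^+=1.3599  a^+=2.7645
step 4: x_pred=2.2221  r=1.6979  x^+=2.7434  v^+=5.6518  a^+=3.0681
step 5: x_pred=14.1639  r=-14.6739  x^+=9.6590  v^+=7.6516  a^+=0.4439
step 6: x_pred=21.2205  r=-15.9505  x^+=16.3237  v^+=5.6332  a^+=-2.4086
step 7: x_pred=21.9598  r=-16.6798  x^+=16.8391  v^+=-0.6430  a^+=-5.3915

x_post = 16.8391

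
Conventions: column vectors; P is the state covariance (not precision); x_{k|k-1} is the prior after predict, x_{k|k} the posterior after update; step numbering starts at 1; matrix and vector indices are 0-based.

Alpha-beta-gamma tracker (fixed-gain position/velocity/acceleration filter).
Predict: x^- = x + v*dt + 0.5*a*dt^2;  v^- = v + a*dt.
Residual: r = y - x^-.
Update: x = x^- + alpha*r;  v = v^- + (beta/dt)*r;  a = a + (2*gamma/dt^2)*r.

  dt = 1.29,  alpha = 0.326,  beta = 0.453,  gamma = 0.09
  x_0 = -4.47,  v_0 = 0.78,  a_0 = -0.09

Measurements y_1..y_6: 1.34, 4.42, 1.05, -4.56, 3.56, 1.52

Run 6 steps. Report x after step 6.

step 1: x_pred=-3.5387  r=4.8787  x^+=-1.9482  v^+=2.3771  a^+=0.4377
step 2: x_pred=1.4824  r=2.9376  x^+=2.4401  v^+=3.9733  a^+=0.7555
step 3: x_pred=8.1942  r=-7.1442  x^+=5.8652  v^+=2.4391  a^+=-0.0173
step 4: x_pred=8.9972  r=-13.5572  x^+=4.5776  v^+=-2.3441  a^+=-1.4837
step 5: x_pred=0.3192  r=3.2408  x^+=1.3757  v^+=-3.1200  a^+=-1.1332
step 6: x_pred=-3.5920  r=5.1120  x^+=-1.9255  v^+=-2.7867  a^+=-0.5802

x_post = -1.9255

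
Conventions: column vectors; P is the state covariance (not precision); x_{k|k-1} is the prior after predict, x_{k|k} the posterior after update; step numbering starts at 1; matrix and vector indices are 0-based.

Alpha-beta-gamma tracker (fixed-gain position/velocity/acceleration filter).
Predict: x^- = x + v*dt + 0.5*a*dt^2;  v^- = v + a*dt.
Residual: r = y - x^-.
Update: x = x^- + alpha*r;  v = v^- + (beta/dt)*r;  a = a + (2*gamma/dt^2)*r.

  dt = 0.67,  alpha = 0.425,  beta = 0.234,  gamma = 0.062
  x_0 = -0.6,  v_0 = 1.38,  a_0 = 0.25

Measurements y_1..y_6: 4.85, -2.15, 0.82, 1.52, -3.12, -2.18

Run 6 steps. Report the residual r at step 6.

step 1: x_pred=0.3807  r=4.4693  x^+=2.2802  v^+=3.1084  a^+=1.4846
step 2: x_pred=4.6960  r=-6.8460  x^+=1.7865  v^+=1.7121  a^+=-0.4065
step 3: x_pred=2.8423  r=-2.0223  x^+=1.9828  v^+=0.7334  a^+=-0.9651
step 4: x_pred=2.2576  r=-0.7376  x^+=1.9441  v^+=-0.1708  a^+=-1.1689
step 5: x_pred=1.5673  r=-4.6873  x^+=-0.4248  v^+=-2.5910  a^+=-2.4637
step 6: x_pred=-2.7138  r=0.5338  x^+=-2.4869  v^+=-4.0553  a^+=-2.3162

resid = 0.5338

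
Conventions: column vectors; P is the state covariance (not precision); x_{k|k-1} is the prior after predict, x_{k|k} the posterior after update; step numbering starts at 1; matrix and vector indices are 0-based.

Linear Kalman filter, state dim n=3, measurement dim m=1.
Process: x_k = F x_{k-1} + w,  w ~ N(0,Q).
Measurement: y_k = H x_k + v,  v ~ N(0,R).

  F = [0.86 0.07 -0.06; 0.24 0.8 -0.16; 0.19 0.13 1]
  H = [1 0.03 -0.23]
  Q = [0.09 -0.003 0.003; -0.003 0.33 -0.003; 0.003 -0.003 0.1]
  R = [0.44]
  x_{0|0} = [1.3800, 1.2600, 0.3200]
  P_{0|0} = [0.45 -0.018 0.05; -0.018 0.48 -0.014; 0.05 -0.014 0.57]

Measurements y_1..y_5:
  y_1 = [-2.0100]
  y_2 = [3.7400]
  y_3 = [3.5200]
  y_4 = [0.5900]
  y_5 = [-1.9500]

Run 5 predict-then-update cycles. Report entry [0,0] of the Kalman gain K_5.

step 1: x^-=[1.2558, 1.2880, 0.7460]  P^-=[0.4200 0.1028 0.0860; 0.1028 0.6705 -0.0275; 0.0860 -0.0275 0.7088]  S=[0.8651]  K=[0.4662; 0.1494; -0.0900]  nu=[-3.1329]  x^+=[-0.2048, 0.8201, 1.0279]  P^+=[0.2320 0.0425 0.1223; 0.0425 0.6512 -0.0159; 0.1223 -0.0159 0.7018]
step 2: x^-=[-0.1804, 0.4424, 1.0956]  P^-=[0.2599 0.1004 0.1128; 0.1004 0.7891 -0.0159; 0.1128 -0.0159 0.8657]  S=[0.7008]  K=[0.3382; 0.1823; -0.1238]  nu=[4.1591]  x^+=[1.2262, 1.2006, 0.5808]  P^+=[0.1798 0.0572 0.1422; 0.0572 0.7658 -0.0001; 0.1422 -0.0001 0.8549]
step 3: x^-=[1.1037, 1.1619, 0.9699]  P^-=[0.2220 0.1039 0.1159; 0.1039 0.8635 -0.0117; 0.1159 -0.0117 1.0312]  S=[0.6704]  K=[0.2961; 0.1977; -0.1815]  nu=[2.6045]  x^+=[1.8748, 1.6767, 0.4972]  P^+=[0.1633 0.0647 0.1519; 0.0647 0.8373 0.0123; 0.1519 0.0123 1.0091]
step 4: x^-=[1.6998, 1.7117, 1.0714]  P^-=[0.2105 0.1090 0.1145; 0.1090 0.9111 -0.0167; 0.1145 -0.0167 1.1932]  S=[0.6685]  K=[0.2804; 0.2097; -0.2400]  nu=[-0.9148]  x^+=[1.4434, 1.5199, 1.2910]  P^+=[0.1579 0.0697 0.1595; 0.0697 0.8817 0.0170; 0.1595 0.0170 1.1547]
step 5: x^-=[1.2702, 1.3558, 1.7628]  P^-=[0.2071 0.1140 0.1127; 0.1140 0.9431 -0.0294; 0.1127 -0.0294 1.3438]  S=[0.6744]  K=[0.2737; 0.2210; -0.2925]  nu=[-2.8555]  x^+=[0.4887, 0.7248, 2.5981]  P^+=[0.1566 0.0732 0.1667; 0.0732 0.9102 0.0142; 0.1667 0.0142 1.2861]

K[0,0] = 0.2737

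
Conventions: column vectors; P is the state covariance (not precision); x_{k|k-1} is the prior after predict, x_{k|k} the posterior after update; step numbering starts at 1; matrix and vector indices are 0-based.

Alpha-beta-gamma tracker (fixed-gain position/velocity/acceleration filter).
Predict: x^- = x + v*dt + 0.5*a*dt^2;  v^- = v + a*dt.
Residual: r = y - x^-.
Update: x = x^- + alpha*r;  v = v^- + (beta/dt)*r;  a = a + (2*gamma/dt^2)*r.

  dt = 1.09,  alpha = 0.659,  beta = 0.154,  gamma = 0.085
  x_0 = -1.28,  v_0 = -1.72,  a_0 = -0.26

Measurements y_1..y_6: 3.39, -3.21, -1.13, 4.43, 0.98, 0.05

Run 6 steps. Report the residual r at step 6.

resid = -4.6564

step 1: x_pred=-3.3093  r=6.6993  x^+=1.1056  v^+=-1.0569  a^+=0.6986
step 2: x_pred=0.3685  r=-3.5785  x^+=-1.9897  v^+=-0.8011  a^+=0.1865
step 3: x_pred=-2.7521  r=1.6221  x^+=-1.6831  v^+=-0.3686  a^+=0.4186
step 4: x_pred=-1.8362  r=6.2662  x^+=2.2932  v^+=0.9731  a^+=1.3152
step 5: x_pred=4.1352  r=-3.1552  x^+=2.0559  v^+=1.9609  a^+=0.8638
step 6: x_pred=4.7064  r=-4.6564  x^+=1.6378  v^+=2.2445  a^+=0.1975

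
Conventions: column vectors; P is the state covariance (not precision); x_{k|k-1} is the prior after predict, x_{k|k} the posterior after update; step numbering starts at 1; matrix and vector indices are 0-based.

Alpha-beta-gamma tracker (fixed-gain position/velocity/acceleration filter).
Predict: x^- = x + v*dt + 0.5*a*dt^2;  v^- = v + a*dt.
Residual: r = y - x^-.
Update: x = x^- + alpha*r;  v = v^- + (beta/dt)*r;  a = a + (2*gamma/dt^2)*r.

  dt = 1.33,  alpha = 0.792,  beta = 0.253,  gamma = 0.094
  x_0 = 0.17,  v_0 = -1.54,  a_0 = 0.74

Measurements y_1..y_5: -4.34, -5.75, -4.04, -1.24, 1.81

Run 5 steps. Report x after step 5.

step 1: x_pred=-1.2237  r=-3.1163  x^+=-3.6918  v^+=-1.1486  a^+=0.4088
step 2: x_pred=-4.8579  r=-0.8921  x^+=-5.5644  v^+=-0.7746  a^+=0.3140
step 3: x_pred=-6.3170  r=2.2770  x^+=-4.5136  v^+=0.0761  a^+=0.5560
step 4: x_pred=-3.9206  r=2.6806  x^+=-1.7976  v^+=1.3255  a^+=0.8409
step 5: x_pred=0.7091  r=1.1009  x^+=1.5810  v^+=2.6533  a^+=0.9579

x_post = 1.5810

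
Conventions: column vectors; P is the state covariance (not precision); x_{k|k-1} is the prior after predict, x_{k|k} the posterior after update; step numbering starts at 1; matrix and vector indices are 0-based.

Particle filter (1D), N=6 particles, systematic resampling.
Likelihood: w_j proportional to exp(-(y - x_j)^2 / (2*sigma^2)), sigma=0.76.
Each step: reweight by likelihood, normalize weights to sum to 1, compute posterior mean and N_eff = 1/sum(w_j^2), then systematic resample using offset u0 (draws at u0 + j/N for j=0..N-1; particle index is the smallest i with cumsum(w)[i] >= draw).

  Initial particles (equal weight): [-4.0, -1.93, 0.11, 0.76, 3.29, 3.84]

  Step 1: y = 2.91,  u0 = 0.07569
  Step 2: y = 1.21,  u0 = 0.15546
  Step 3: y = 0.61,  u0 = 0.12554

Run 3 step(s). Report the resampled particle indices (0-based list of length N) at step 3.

step 1: w=[0.0000, 0.0000, 0.0008, 0.0133, 0.6419, 0.3440]  mean=3.4429  Neff=1.8850  idx=[4, 4, 4, 4, 5, 5]
step 2: w=[0.2374, 0.2374, 0.2374, 0.2374, 0.0252, 0.0252]  mean=3.3177  Neff=4.4112  idx=[0, 1, 2, 2, 3, 5]
step 3: w=[0.1976, 0.1976, 0.1976, 0.1976, 0.1976, 0.0119]  mean=3.2965  Neff=5.1170  idx=[0, 1, 2, 3, 4, 4]

resampled_idx = [0, 1, 2, 3, 4, 4]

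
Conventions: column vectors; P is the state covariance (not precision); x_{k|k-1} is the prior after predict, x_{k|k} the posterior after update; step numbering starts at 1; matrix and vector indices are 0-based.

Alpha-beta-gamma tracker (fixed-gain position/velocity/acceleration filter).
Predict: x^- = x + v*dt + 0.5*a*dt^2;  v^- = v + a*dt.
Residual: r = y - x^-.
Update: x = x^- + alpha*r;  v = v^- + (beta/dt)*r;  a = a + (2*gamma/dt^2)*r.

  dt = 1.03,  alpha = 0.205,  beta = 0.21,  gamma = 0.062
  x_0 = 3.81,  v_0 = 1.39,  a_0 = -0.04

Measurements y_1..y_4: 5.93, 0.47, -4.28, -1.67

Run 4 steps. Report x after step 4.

x_post = -0.4172

step 1: x_pred=5.2205  r=0.7095  x^+=5.3659  v^+=1.4935  a^+=0.0429
step 2: x_pred=6.9270  r=-6.4570  x^+=5.6033  v^+=0.2212  a^+=-0.7118
step 3: x_pred=5.4536  r=-9.7336  x^+=3.4582  v^+=-2.4964  a^+=-1.8495
step 4: x_pred=-0.0942  r=-1.5758  x^+=-0.4172  v^+=-4.7227  a^+=-2.0336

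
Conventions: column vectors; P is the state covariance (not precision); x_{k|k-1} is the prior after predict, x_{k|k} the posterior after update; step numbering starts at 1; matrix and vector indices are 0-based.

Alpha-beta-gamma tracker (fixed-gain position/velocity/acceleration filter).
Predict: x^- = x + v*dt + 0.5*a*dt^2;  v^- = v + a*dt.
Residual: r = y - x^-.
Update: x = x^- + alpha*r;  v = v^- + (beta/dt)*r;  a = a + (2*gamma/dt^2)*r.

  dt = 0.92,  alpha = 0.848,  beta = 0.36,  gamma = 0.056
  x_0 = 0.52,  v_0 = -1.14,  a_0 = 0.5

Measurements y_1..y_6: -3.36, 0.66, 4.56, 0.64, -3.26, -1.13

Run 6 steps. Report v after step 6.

step 1: x_pred=-0.3172  r=-3.0428  x^+=-2.8975  v^+=-1.8707  a^+=0.0974
step 2: x_pred=-4.5773  r=5.2373  x^+=-0.1361  v^+=0.2683  a^+=0.7904
step 3: x_pred=0.4452  r=4.1148  x^+=3.9346  v^+=2.6056  a^+=1.3349
step 4: x_pred=6.8966  r=-6.2566  x^+=1.5910  v^+=1.3854  a^+=0.5070
step 5: x_pred=3.0801  r=-6.3401  x^+=-2.2963  v^+=-0.6291  a^+=-0.3320
step 6: x_pred=-3.0156  r=1.8856  x^+=-1.4166  v^+=-0.1967  a^+=-0.0825

v_post = -0.1967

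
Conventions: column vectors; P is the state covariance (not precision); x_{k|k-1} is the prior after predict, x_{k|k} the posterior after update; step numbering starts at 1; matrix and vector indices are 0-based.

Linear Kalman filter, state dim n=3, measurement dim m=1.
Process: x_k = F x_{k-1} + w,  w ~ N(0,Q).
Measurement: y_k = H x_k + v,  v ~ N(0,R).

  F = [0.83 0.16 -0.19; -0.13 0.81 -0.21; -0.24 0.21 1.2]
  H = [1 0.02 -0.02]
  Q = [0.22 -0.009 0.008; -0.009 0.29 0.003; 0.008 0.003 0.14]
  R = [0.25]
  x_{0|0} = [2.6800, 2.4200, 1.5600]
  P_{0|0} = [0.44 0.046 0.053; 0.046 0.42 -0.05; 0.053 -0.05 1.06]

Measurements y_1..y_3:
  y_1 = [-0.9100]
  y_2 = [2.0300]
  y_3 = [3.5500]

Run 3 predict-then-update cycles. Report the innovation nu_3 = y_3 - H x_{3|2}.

step 1: x^-=[2.3152, 1.2842, 1.7370]  P^-=[0.5707 0.0717 -0.2534; 0.0717 0.6300 -0.2411; -0.2534 -0.2411 1.6499]  S=[0.8348]  K=[0.6914; 0.1067; -0.3488]  nu=[-3.2161]  x^+=[0.0915, 0.9410, 2.8588]  P^+=[0.1716 0.0101 -0.0520; 0.0101 0.6205 -0.2101; -0.0520 -0.2101 1.5483]
step 2: x^-=[-0.3167, 0.1499, 3.6063]  P^-=[0.4419 0.1684 -0.4431; 0.1684 0.8348 -0.4679; -0.4431 -0.4679 2.3299]  S=[0.7180]  K=[0.6325; 0.2708; -0.6952]  nu=[2.4158]  x^+=[1.2113, 0.8042, 1.9269]  P^+=[0.1547 0.0454 -0.1275; 0.0454 0.7821 -0.3328; -0.1275 -0.3328 1.9830]
step 3: x^-=[0.7679, 0.0893, 2.1905]  P^-=[0.4907 0.2658 -0.6259; 0.2658 0.9899 -0.6642; -0.6259 -0.6642 2.9400]  S=[0.7784]  K=[0.6532; 0.3840; -0.8966]  nu=[2.8241]  x^+=[2.6127, 1.1738, -0.3417]  P^+=[0.1585 0.0706 -0.1699; 0.0706 0.8751 -0.3962; -0.1699 -0.3962 2.3142]

innov = [2.8241]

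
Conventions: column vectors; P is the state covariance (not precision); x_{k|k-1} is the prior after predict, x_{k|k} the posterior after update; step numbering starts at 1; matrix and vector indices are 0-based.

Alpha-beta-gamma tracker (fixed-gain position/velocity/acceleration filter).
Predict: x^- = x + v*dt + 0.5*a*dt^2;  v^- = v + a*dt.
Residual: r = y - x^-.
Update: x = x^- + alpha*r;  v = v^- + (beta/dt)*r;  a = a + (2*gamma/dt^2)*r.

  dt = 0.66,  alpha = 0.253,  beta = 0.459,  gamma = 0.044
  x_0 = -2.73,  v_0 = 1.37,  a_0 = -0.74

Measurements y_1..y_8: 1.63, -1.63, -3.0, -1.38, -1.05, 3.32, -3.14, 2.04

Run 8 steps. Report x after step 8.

step 1: x_pred=-1.9870  r=3.6170  x^+=-1.0719  v^+=3.3970  a^+=-0.0093
step 2: x_pred=1.1681  r=-2.7981  x^+=0.4602  v^+=1.4449  a^+=-0.5746
step 3: x_pred=1.2887  r=-4.2887  x^+=0.2037  v^+=-1.9169  a^+=-1.4410
step 4: x_pred=-1.3753  r=-0.0047  x^+=-1.3765  v^+=-2.8712  a^+=-1.4419
step 5: x_pred=-3.5856  r=2.5356  x^+=-2.9441  v^+=-2.0595  a^+=-0.9297
step 6: x_pred=-4.5058  r=7.8258  x^+=-2.5259  v^+=2.7694  a^+=0.6513
step 7: x_pred=-0.5562  r=-2.5838  x^+=-1.2099  v^+=1.4024  a^+=0.1293
step 8: x_pred=-0.2562  r=2.2962  x^+=0.3247  v^+=3.0846  a^+=0.5932

x_post = 0.3247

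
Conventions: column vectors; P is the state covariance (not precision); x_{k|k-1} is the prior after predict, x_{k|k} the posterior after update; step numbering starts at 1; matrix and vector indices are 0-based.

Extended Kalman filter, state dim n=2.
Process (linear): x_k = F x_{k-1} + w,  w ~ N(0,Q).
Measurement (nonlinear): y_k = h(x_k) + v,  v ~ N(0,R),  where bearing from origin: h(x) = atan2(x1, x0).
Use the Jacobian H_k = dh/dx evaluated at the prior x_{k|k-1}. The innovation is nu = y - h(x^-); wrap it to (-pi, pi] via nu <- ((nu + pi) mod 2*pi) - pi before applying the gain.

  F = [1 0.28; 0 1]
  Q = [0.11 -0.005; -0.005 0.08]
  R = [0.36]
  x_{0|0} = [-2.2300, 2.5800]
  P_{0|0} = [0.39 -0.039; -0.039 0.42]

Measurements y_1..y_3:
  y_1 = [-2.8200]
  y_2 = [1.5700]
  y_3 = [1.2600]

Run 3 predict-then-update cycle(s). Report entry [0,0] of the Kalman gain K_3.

step 1: x^-=[-1.5076, 2.5800]  P^-=[0.5111 0.0736; 0.0736 0.5000]  H_jac=[-0.2889 -0.1688]  S=[0.4241]  K=[-0.3775; -0.2492]  nu=[1.3636]  x^+=[-2.0223, 2.2402]  P^+=[0.4507 0.0337; 0.0337 0.4737]
step 2: x^-=[-1.3951, 2.2402]  P^-=[0.6167 0.1613; 0.1613 0.5537]  H_jac=[-0.3216 -0.2003]  S=[0.4668]  K=[-0.4941; -0.3487]  nu=[-0.5578]  x^+=[-1.1195, 2.4347]  P^+=[0.5027 0.0809; 0.0809 0.4969]
step 3: x^-=[-0.4377, 2.4347]  P^-=[0.6969 0.2150; 0.2150 0.5769]  H_jac=[-0.3979 -0.0715]  S=[0.4855]  K=[-0.6028; -0.2612]  nu=[-0.4887]  x^+=[-0.1432, 2.5624]  P^+=[0.5205 0.1386; 0.1386 0.5438]

K[0,0] = -0.6028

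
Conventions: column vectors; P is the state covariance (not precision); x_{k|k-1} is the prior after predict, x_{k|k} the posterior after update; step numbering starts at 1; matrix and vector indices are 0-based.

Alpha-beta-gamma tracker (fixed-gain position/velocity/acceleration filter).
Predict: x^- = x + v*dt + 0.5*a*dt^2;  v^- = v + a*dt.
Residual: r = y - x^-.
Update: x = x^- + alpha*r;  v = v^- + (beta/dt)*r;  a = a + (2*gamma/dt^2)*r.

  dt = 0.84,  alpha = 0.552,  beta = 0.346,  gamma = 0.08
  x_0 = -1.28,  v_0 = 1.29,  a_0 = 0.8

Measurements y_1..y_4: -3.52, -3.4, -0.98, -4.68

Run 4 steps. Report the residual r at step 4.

resid = -2.9181

step 1: x_pred=0.0858  r=-3.6058  x^+=-1.9046  v^+=0.4767  a^+=-0.0177
step 2: x_pred=-1.5104  r=-1.8896  x^+=-2.5534  v^+=-0.3164  a^+=-0.4461
step 3: x_pred=-2.9766  r=1.9966  x^+=-1.8745  v^+=0.1312  a^+=0.0066
step 4: x_pred=-1.7619  r=-2.9181  x^+=-3.3727  v^+=-1.0652  a^+=-0.6551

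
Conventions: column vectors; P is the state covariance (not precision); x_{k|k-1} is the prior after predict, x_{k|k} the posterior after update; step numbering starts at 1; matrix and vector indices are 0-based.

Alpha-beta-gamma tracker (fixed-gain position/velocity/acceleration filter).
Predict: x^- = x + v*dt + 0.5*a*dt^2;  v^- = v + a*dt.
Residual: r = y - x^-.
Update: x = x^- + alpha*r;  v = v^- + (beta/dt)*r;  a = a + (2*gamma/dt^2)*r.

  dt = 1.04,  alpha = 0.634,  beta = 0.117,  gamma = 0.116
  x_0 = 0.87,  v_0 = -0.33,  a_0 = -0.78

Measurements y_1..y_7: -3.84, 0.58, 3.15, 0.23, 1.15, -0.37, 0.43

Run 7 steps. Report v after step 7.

v_post = 3.3948

step 1: x_pred=0.1050  r=-3.9450  x^+=-2.3961  v^+=-1.5850  a^+=-1.6262
step 2: x_pred=-4.9240  r=5.5040  x^+=-1.4345  v^+=-2.6570  a^+=-0.4456
step 3: x_pred=-4.4388  r=7.5888  x^+=0.3725  v^+=-2.2667  a^+=1.1822
step 4: x_pred=-1.3456  r=1.5756  x^+=-0.3467  v^+=-0.8600  a^+=1.5201
step 5: x_pred=-0.4190  r=1.5690  x^+=0.5757  v^+=0.8974  a^+=1.8567
step 6: x_pred=2.5132  r=-2.8832  x^+=0.6852  v^+=2.5040  a^+=1.2382
step 7: x_pred=3.9590  r=-3.5290  x^+=1.7216  v^+=3.3948  a^+=0.4813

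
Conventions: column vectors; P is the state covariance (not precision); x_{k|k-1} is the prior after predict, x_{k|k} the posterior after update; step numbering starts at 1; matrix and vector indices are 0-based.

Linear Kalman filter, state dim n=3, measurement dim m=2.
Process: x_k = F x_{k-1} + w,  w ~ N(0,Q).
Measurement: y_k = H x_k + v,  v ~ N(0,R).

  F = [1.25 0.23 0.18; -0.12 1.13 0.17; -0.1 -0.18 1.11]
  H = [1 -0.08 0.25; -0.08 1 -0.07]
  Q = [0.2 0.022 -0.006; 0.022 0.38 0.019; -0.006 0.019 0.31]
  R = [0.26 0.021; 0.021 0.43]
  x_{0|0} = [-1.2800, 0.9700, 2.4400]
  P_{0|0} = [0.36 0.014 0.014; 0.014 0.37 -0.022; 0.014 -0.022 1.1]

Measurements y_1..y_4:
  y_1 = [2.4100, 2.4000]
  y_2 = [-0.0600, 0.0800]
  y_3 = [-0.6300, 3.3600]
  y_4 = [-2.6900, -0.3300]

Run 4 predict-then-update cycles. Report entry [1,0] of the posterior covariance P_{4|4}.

P_post[1,0] = 0.0005

step 1: x^-=[-0.9377, 1.6645, 2.6618]  P^-=[0.8302 0.1145 0.1643; 0.1145 0.8766 0.1253; 0.1643 0.1253 1.6871]  S=[1.2601 -0.0125; -0.0125 1.2862]  K=[0.6845 0.0352; 0.0668 0.6683; 0.4571 -0.0001]  nu=[2.8154, 0.8468]  x^+=[1.0193, 2.4184, 3.9486]  P^+=[0.2388 0.0325 -0.2298; 0.0325 0.2977 0.0908; -0.2298 0.0908 1.4238]
step 2: x^-=[2.5412, 3.2817, 3.8458]  P^-=[0.5578 0.1303 -0.0663; 0.1303 0.8402 0.3727; -0.0663 0.3727 2.0922]  S=[0.8850 0.1049; 0.1049 1.2103]  K=[0.5970 0.0229; 0.0989 0.6555; 0.4645 0.1510]  nu=[-3.3001, -2.7292]  x^+=[0.5085, 1.1665, 1.9006]  P^+=[0.2388 0.0186 -0.3265; 0.0186 0.2979 0.1787; -0.3265 0.1787 1.8589]
step 3: x^-=[1.2461, 1.5802, 1.8488]  P^-=[0.5277 0.1273 -0.0887; 0.1273 0.8945 0.5780; -0.0887 0.5780 2.6141]  S=[0.8690 0.1453; 0.1453 1.2384]  K=[0.5689 0.0070; 0.1188 0.6675; 0.5533 0.2598]  nu=[-2.2118, 2.0089]  x^+=[0.0018, 2.6583, 1.1468]  P^+=[0.2453 0.0075 -0.3865; 0.0075 0.3075 0.2480; -0.3865 0.2480 2.2227]
step 4: x^-=[0.8200, 3.1986, 0.7943]  P^-=[0.5225 0.1299 -0.0812; 0.1299 0.9494 0.7397; -0.0812 0.7397 3.0479]  S=[0.8881 0.1770; 0.1770 1.2724]  K=[0.5544 -0.0034; 0.1337 0.6787; 0.6341 0.3305]  nu=[-3.4527, -3.4074]  x^+=[-1.0826, 0.4245, -2.5213]  P^+=[0.2501 0.0005 -0.4240; 0.0005 0.3153 0.2950; -0.4240 0.2950 2.4777]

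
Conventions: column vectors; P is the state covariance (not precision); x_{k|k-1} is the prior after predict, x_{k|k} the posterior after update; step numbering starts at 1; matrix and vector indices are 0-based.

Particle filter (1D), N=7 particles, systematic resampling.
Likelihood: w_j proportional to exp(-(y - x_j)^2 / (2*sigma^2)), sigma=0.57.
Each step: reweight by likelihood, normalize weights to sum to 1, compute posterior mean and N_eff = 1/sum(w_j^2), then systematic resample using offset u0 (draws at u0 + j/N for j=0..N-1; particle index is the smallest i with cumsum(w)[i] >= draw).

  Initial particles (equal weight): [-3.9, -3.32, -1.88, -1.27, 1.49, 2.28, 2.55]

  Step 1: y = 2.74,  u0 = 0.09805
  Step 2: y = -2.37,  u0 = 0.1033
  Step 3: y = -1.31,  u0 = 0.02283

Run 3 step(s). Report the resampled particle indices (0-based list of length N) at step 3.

step 1: w=[0.0000, 0.0000, 0.0000, 0.0000, 0.0514, 0.4107, 0.5380]  mean=2.3847  Neff=2.1706  idx=[5, 5, 5, 6, 6, 6, 6]
step 2: w=[0.3252, 0.3252, 0.3252, 0.0061, 0.0061, 0.0061, 0.0061]  mean=2.2866  Neff=3.1504  idx=[0, 0, 1, 1, 2, 2, 2]
step 3: w=[0.1429, 0.1429, 0.1429, 0.1429, 0.1429, 0.1429, 0.1429]  mean=2.2800  Neff=7.0000  idx=[0, 1, 2, 3, 4, 5, 6]

resampled_idx = [0, 1, 2, 3, 4, 5, 6]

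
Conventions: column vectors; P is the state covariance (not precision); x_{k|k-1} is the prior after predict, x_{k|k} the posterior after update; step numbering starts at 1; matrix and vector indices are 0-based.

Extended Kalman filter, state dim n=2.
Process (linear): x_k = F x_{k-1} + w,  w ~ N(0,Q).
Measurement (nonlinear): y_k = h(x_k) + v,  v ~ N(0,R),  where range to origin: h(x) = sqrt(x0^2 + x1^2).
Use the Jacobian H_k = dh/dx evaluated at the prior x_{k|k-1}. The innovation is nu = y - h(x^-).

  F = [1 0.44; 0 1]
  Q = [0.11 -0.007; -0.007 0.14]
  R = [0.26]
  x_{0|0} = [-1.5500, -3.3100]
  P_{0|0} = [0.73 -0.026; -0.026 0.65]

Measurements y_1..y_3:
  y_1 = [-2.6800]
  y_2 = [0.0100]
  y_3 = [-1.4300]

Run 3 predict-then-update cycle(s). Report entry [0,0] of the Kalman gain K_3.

step 1: x^-=[-3.0064, -3.3100]  P^-=[0.9430 0.2530; 0.2530 0.7900]  H_jac=[-0.6723 -0.7402]  S=[1.3710]  K=[-0.5990; -0.5506]  nu=[-7.1515]  x^+=[1.2777, 0.6278]  P^+=[0.4510 -0.1992; -0.1992 0.3743]
step 2: x^-=[1.5539, 0.6278]  P^-=[0.4581 -0.0415; -0.0415 0.5143]  H_jac=[0.9272 0.3746]  S=[0.6972]  K=[0.5870; 0.2212]  nu=[-1.6659]  x^+=[0.5760, 0.2594]  P^+=[0.2179 -0.1320; -0.1320 0.4802]
step 3: x^-=[0.6902, 0.2594]  P^-=[0.3047 0.0723; 0.0723 0.6202]  H_jac=[0.9361 0.3518]  S=[0.6514]  K=[0.4770; 0.4389]  nu=[-2.1673]  x^+=[-0.3436, -0.6918]  P^+=[0.1566 -0.0641; -0.0641 0.4948]

K[0,0] = 0.4770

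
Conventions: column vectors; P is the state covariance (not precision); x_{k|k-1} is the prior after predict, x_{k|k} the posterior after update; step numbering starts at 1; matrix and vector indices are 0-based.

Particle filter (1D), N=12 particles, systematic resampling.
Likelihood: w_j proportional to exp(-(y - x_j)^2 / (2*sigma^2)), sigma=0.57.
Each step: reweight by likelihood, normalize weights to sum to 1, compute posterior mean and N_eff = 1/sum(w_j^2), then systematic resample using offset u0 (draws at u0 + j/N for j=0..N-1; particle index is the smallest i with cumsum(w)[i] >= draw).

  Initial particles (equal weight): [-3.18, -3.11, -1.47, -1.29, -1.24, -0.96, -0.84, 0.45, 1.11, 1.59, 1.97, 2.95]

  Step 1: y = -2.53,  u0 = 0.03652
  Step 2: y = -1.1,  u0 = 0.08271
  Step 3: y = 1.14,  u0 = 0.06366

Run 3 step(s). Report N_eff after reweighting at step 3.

step 1: w=[0.3477, 0.3969, 0.1182, 0.0625, 0.0514, 0.0150, 0.0082, 0.0000, 0.0000, 0.0000, 0.0000, 0.0000]  mean=-2.6796  Neff=3.3415  idx=[0, 0, 0, 0, 1, 1, 1, 1, 1, 2, 3, 4]
step 2: w=[0.0005, 0.0005, 0.0005, 0.0005, 0.0007, 0.0007, 0.0007, 0.0007, 0.0007, 0.2955, 0.3451, 0.3539]  mean=-1.3357  Neff=3.0152  idx=[9, 9, 9, 10, 10, 10, 10, 11, 11, 11, 11, 11]
step 3: w=[0.0207, 0.0207, 0.0207, 0.0835, 0.0835, 0.0835, 0.0835, 0.1208, 0.1208, 0.1208, 0.1208, 0.1208]  mean=-1.2709  Neff=9.7895  idx=[3, 4, 5, 6, 7, 7, 8, 9, 9, 10, 11, 11]

N_eff = 9.7895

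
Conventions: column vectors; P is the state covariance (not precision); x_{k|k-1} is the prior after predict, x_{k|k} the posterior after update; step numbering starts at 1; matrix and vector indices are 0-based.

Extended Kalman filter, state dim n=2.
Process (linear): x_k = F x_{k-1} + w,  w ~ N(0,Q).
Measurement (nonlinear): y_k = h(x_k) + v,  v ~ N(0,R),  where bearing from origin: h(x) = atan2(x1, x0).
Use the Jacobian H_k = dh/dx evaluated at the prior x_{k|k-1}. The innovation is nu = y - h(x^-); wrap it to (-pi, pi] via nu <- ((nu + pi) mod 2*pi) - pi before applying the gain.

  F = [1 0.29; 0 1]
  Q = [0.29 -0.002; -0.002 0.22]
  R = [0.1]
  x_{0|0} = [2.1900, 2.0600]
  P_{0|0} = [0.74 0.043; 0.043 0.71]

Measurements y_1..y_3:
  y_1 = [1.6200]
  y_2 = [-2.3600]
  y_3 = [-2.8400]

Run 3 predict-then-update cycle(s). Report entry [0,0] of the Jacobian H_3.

step 1: x^-=[2.7874, 2.0600]  P^-=[1.1147 0.2469; 0.2469 0.9300]  H_jac=[-0.1715 0.2320]  S=[0.1632]  K=[-0.8202; 1.0628]  nu=[0.9836]  x^+=[1.9807, 3.1053]  P^+=[1.0049 0.3892; 0.3892 0.7457]
step 2: x^-=[2.8813, 3.1053]  P^-=[1.5833 0.6034; 0.6034 0.9657]  H_jac=[-0.1730 0.1606]  S=[0.1388]  K=[-1.2762; 0.3648]  nu=[3.1004]  x^+=[-1.0754, 4.2365]  P^+=[1.3573 0.6680; 0.6680 0.9472]
step 3: x^-=[0.1532, 4.2365]  P^-=[2.1144 0.9407; 0.9407 1.1672]  H_jac=[-0.2357 0.0085]  S=[0.2138]  K=[-2.2938; -0.9907]  nu=[1.9085]  x^+=[-4.2245, 2.3458]  P^+=[0.9895 0.4549; 0.4549 0.9574]

H_jac[0,0] = -0.2357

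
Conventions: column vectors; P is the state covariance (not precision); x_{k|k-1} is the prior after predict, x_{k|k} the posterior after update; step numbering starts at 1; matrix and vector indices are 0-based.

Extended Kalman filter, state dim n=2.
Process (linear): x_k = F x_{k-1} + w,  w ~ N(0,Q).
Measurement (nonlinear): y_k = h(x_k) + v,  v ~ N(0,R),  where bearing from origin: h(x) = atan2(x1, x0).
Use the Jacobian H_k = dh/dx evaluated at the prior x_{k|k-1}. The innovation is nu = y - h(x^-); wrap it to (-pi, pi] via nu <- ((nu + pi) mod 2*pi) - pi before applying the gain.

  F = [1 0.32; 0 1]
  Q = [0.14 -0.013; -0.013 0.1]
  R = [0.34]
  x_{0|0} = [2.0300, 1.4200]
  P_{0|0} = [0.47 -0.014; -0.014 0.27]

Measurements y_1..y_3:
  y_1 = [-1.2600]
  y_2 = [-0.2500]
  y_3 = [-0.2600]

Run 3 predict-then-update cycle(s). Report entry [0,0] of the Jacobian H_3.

H_jac[0,0] = -0.0618

step 1: x^-=[2.4844, 1.4200]  P^-=[0.6287 0.0594; 0.0594 0.3700]  H_jac=[-0.1734 0.3034]  S=[0.3867]  K=[-0.2353; 0.2636]  nu=[-1.7793]  x^+=[2.9031, 0.9509]  P^+=[0.6073 0.0834; 0.0834 0.3431]
step 2: x^-=[3.2074, 0.9509]  P^-=[0.8358 0.1802; 0.1802 0.4431]  H_jac=[-0.0850 0.2866]  S=[0.3737]  K=[-0.0518; 0.2989]  nu=[-0.5382]  x^+=[3.2353, 0.7900]  P^+=[0.8348 0.1860; 0.1860 0.4097]
step 3: x^-=[3.4881, 0.7900]  P^-=[1.1358 0.3041; 0.3041 0.5097]  H_jac=[-0.0618 0.2727]  S=[0.3720]  K=[0.0343; 0.3232]  nu=[-0.4827]  x^+=[3.4715, 0.6340]  P^+=[1.1353 0.3000; 0.3000 0.4709]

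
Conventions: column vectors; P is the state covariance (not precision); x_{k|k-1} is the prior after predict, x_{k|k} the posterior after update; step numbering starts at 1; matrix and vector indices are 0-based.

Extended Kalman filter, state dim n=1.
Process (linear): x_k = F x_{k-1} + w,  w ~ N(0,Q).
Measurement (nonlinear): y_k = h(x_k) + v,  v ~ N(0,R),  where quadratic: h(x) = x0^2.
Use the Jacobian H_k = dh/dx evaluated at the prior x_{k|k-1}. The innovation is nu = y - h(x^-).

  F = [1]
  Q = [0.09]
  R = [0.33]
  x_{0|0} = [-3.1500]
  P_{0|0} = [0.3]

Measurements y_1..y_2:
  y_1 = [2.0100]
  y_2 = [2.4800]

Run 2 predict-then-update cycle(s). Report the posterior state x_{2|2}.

step 1: x^-=[-3.1500]  P^-=[0.3900]  H_jac=[-6.3000]  S=[15.8091]  K=[-0.1554]  nu=[-7.9125]  x^+=[-1.9203]  P^+=[0.0081]
step 2: x^-=[-1.9203]  P^-=[0.0981]  H_jac=[-3.8405]  S=[1.7775]  K=[-0.2120]  nu=[-1.2074]  x^+=[-1.6642]  P^+=[0.0182]

x_post = [-1.6642]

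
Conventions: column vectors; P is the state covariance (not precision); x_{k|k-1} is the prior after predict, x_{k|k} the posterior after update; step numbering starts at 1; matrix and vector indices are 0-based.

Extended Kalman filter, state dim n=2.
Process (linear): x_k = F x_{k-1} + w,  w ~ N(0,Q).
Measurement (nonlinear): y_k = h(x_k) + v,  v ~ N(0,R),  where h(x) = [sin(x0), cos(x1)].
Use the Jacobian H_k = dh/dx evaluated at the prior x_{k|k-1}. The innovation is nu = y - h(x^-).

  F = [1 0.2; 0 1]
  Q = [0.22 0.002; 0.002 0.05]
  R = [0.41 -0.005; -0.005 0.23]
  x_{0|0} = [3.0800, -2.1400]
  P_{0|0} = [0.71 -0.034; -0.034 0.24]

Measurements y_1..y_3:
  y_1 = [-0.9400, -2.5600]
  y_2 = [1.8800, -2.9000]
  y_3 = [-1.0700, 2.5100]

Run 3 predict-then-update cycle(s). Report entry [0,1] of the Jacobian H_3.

H_jac[0,1] = 0.0000

step 1: x^-=[2.6520, -2.1400]  P^-=[0.9260 0.0160; 0.0160 0.2900]  H_jac=[-0.8825 0.0000; 0.0000 0.8423]  S=[1.1312 -0.0169; -0.0169 0.4358]  K=[-0.7224 0.0029; -0.0041 0.5604]  nu=[-1.4103, -2.0210]  x^+=[3.6648, -3.2668]  P^+=[0.3356 0.0051; 0.0051 0.1530]
step 2: x^-=[3.0115, -3.2668]  P^-=[0.5638 0.0377; 0.0377 0.2030]  H_jac=[-0.9915 0.0000; 0.0000 -0.1249]  S=[0.9643 -0.0003; -0.0003 0.2332]  K=[-0.5797 -0.0210; -0.0388 -0.1088]  nu=[1.7503, -1.9078]  x^+=[2.0369, -3.1271]  P^+=[0.2396 0.0155; 0.0155 0.1988]
step 3: x^-=[1.4115, -3.1271]  P^-=[0.4738 0.0573; 0.0573 0.2488]  H_jac=[0.1586 0.0000; 0.0000 0.0145]  S=[0.4219 -0.0049; -0.0049 0.2301]  K=[0.1782 0.0074; 0.0217 0.0161]  nu=[-2.0573, 3.5099]  x^+=[1.0707, -3.1152]  P^+=[0.4604 0.0556; 0.0556 0.2486]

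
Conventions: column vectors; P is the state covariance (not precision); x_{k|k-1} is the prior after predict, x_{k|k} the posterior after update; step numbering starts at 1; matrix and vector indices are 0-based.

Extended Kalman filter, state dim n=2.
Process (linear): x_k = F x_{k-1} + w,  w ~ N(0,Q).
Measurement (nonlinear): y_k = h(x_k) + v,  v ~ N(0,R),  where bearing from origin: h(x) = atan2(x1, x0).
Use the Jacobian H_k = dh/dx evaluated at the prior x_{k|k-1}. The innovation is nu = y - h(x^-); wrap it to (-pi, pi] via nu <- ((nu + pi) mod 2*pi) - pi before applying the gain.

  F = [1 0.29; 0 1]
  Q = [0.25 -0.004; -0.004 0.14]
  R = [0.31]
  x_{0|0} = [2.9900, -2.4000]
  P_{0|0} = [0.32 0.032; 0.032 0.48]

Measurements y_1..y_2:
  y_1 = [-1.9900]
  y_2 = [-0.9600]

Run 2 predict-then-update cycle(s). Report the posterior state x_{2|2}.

step 1: x^-=[2.2940, -2.4000]  P^-=[0.6289 0.1672; 0.1672 0.6200]  H_jac=[0.2177 0.2081]  S=[0.3818]  K=[0.4498; 0.4333]  nu=[-1.1820]  x^+=[1.7623, -2.9122]  P^+=[0.5517 0.0928; 0.0928 0.5483]
step 2: x^-=[0.9178, -2.9122]  P^-=[0.9016 0.2478; 0.2478 0.6883]  H_jac=[0.3124 0.0984]  S=[0.4199]  K=[0.7288; 0.3457]  nu=[0.3055]  x^+=[1.1405, -2.8065]  P^+=[0.6786 0.1420; 0.1420 0.6381]

x_post = [1.1405, -2.8065]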